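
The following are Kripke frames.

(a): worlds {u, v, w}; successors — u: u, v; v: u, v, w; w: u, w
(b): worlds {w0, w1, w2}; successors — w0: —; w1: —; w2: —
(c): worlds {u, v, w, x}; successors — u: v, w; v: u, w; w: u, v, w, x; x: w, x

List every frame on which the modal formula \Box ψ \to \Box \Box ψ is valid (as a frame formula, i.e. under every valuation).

(b)

This is the axiom for transitivity; its first-order frame correspondent is \forall x \forall y \forall z (Rxy \wedge Ryz \to Rxz).
(a): fails — Ruv and Rvw but not Ruw.
(b): holds.
(c): fails — Ruv and Rvu but not Ruu.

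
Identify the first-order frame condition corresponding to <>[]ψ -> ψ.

symmetry

Equivalently (dual form): ψ → □◇ψ.
Suppose ψ→□◇ψ is valid. Take Rxy and set V(ψ)={x}. Then ψ at x, so □◇ψ at x, so ◇ψ at y, so some z with Ryz has ψ; z=x, i.e. Ryx.
The converse is a direct semantic check.
Frame condition: forall x forall y (Rxy -> Ryx).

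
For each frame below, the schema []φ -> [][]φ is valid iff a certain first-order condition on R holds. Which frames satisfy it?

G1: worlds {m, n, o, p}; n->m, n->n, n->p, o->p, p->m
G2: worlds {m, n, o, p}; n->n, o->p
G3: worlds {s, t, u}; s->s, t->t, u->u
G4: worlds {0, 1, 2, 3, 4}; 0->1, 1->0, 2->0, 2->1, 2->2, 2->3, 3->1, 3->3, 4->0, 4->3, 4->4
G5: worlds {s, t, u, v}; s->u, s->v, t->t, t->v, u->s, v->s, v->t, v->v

The schema corresponds to transitivity: forall x forall y forall z (Rxy & Ryz -> Rxz).
G1: fails — Rop and Rpm but not Rom.
G2: satisfies the condition.
G3: satisfies the condition.
G4: fails — R10 and R01 but not R11.
G5: fails — Rtv and Rvs but not Rts.
Valid on: G2, G3.

G2, G3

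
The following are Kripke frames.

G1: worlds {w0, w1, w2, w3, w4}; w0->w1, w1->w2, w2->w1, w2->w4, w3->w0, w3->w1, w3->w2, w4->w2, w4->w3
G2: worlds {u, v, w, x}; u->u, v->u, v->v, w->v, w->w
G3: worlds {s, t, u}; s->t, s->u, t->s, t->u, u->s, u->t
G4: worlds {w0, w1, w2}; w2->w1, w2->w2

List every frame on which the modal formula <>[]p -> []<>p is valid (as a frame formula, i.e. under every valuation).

G2, G3

Frame correspondent (Sahlqvist): forall x forall y forall z (Rxy & Rxz -> exists w (Ryw & Rzw)) — i.e. convergence.
G1: fails — Rw3w1 and Rw3w0 but w1 and w0 have no common successor.
G2: condition met.
G3: condition met.
G4: fails — Rw2w1 and Rw2w1 but w1 and w1 have no common successor.
Valid on: G2, G3.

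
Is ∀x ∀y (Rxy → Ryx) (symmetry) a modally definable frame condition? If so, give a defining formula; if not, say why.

Definable; q → □◇q defines it

The condition is symmetry. A defining modal formula is q → □◇q.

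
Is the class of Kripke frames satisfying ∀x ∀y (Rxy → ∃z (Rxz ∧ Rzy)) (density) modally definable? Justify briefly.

Yes, by □□q → □q

The condition is density. A defining modal formula is □□q → □q.
Suppose □□q→□q is valid. Take Rxy and set V(q)={w : xR²w}. Then □□q at x, so □q at x, so q at y, i.e. ∃z(Rxz∧Rzy).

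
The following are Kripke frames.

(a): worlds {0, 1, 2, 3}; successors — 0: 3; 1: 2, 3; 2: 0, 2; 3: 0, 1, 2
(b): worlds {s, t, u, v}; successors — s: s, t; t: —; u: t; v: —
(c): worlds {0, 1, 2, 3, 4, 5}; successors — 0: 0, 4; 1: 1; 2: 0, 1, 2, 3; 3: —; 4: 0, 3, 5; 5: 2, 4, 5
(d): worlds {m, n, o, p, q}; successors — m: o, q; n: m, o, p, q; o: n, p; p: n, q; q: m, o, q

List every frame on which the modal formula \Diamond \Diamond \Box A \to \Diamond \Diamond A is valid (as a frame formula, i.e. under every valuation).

(d)

The schema corresponds to a generalized confluence (Geach) condition: \forall x \forall y (x R^2 y \to \exists w (yRw \wedge x R^2 w)).
(a): fails — 0R²0 but no w with 0Rw and 0R²w.
(b): fails — sR²t but no w with tRw and sR²w.
(c): fails — 0R²3 but no w with 3Rw and 0R²w.
(d): satisfies the condition.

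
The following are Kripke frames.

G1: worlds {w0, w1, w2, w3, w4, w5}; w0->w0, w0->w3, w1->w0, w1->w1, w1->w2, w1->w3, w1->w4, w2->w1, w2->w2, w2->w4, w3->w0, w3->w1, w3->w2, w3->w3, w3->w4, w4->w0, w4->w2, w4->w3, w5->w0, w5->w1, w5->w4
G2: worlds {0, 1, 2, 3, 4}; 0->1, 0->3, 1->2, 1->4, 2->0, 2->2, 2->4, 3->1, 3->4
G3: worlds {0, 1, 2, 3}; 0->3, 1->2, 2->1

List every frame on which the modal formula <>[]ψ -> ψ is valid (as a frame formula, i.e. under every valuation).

This is the axiom for a generalized confluence (Geach) condition; its first-order frame correspondent is forall x forall y (xRy -> exists w (yRw & x = w)).
G1: fails — w1Rw0 but no w with w0Rw and w1=w.
G2: fails — 0R1 but no w with 1Rw and 0=w.
G3: fails — 0R3 but no w with 3Rw and 0=w.

none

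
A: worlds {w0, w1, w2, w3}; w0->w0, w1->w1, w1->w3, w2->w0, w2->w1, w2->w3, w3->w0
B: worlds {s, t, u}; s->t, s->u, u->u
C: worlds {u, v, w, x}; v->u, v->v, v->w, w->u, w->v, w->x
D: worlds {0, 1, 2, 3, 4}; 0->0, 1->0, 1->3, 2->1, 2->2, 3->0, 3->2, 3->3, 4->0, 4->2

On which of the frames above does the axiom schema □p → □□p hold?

B

This is the axiom for transitivity; its first-order frame correspondent is ∀x ∀y ∀z (Rxy ∧ Ryz → Rxz).
A: fails — Rw1w3 and Rw3w0 but not Rw1w0.
B: ✓.
C: fails — Rvw and Rwx but not Rvx.
D: fails — R32 and R21 but not R31.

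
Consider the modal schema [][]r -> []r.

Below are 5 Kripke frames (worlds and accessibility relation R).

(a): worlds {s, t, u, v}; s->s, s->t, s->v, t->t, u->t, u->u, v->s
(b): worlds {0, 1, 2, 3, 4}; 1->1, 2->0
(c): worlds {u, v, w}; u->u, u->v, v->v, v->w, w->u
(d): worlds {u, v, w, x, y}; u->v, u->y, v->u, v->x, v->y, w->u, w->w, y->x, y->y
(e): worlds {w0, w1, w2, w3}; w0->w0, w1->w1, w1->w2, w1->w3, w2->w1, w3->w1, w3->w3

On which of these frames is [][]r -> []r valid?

The schema corresponds to density: forall x forall y (Rxy -> exists z (Rxz & Rzy)).
(a): ✓.
(b): fails — R20 but no z with R2z and Rz0.
(c): ✓.
(d): fails — Ruv but no z with Ruz and Rzv.
(e): ✓.
Valid on: (a), (c), (e).

(a), (c), (e)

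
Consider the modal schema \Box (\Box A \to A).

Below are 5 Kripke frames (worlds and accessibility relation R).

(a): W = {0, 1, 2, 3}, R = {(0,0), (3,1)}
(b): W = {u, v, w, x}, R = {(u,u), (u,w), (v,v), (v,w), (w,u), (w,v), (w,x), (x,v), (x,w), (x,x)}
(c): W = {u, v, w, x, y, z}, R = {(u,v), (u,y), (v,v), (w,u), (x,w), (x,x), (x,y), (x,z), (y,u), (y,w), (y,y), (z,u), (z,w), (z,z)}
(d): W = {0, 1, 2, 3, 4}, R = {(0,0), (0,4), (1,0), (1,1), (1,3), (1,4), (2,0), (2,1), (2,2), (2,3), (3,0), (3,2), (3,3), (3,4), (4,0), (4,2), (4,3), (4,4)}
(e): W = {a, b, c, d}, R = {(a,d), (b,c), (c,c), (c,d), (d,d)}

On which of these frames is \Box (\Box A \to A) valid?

(d), (e)

The schema corresponds to shift-reflexivity: \forall x \forall y (Rxy \to Ryy).
(a): fails — R31 but not R11.
(b): fails — Rxw but not Rww.
(c): fails — Rxw but not Rww.
(d): ✓.
(e): ✓.
Valid on: (d), (e).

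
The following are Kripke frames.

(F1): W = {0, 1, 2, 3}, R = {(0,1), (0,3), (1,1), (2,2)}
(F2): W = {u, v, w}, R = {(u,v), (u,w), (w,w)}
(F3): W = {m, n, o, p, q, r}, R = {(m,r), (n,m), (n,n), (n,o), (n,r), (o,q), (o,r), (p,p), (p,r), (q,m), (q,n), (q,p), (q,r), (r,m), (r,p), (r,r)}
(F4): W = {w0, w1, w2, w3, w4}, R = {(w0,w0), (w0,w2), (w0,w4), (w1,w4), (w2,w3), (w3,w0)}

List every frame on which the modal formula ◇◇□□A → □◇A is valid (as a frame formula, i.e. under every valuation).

This is the axiom for a generalized confluence (Geach) condition; its first-order frame correspondent is ∀x ∀y ∀z ((xR²y ∧ xRz) → ∃w (yR²w ∧ zRw)).
(F1): fails — 0R²1, 0R3 but no w with 1R²w and 3Rw.
(F2): fails — uR²w, uRv but no t with wR²t and vRt.
(F3): holds.
(F4): fails — w0R²w0, w0Rw4 but no w with w0R²w and w4Rw.
Valid on: (F3).

(F3)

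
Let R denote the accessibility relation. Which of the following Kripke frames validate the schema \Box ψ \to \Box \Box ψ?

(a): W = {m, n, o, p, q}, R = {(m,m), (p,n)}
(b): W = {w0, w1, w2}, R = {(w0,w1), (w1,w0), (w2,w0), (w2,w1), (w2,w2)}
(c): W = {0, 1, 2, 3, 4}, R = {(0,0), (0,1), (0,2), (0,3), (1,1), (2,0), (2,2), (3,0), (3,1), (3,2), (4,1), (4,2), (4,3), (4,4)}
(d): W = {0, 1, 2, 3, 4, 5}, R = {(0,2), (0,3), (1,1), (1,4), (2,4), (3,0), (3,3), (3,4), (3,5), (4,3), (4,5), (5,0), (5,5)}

(a)

This is the axiom for transitivity; its first-order frame correspondent is \forall x \forall y \forall z (Rxy \wedge Ryz \to Rxz).
(a): ✓.
(b): fails — Rw1w0 and Rw0w1 but not Rw1w1.
(c): fails — R43 and R30 but not R40.
(d): fails — R02 and R24 but not R04.
Valid on: (a).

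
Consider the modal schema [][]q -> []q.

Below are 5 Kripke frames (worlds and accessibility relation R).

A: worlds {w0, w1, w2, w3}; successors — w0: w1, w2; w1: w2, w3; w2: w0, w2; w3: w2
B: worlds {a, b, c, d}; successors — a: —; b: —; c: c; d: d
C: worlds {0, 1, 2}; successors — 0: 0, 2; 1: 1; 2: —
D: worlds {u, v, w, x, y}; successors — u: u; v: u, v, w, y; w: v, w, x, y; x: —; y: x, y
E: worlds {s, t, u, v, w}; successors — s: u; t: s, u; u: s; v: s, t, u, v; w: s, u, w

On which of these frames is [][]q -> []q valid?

This is the axiom for density; its first-order frame correspondent is forall x forall y (Rxy -> exists z (Rxz & Rzy)).
A: fails — Rw1w3 but no z with Rw1z and Rzw3.
B: satisfies the condition.
C: satisfies the condition.
D: satisfies the condition.
E: fails — Rus but no z with Ruz and Rzs.

B, C, D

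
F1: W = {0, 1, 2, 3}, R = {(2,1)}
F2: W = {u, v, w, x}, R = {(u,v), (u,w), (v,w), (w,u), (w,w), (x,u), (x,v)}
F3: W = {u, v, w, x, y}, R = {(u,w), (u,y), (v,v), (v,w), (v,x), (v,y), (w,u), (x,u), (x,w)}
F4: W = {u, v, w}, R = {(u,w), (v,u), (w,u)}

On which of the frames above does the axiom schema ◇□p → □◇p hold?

Frame correspondent (Sahlqvist): ∀x ∀y ∀z (Rxy ∧ Rxz → ∃w (Ryw ∧ Rzw)) — i.e. convergence.
F1: fails — R21 and R21 but 1 and 1 have no common successor.
F2: condition met.
F3: fails — Ruw and Ruy but w and y have no common successor.
F4: condition met.
Valid on: F2, F4.

F2, F4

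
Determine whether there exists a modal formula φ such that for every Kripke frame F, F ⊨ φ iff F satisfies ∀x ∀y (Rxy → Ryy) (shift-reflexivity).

Definable; □(□r → r) defines it

Yes: it is shift-reflexivity, defined by the T□ schema □(□r → r).
Suppose □(□r→r) is valid. Take Rxy and set V(r)={w : Ryw}. Then at y, □r holds; since □(□r→r) at x, □r→r at y, so r at y, i.e. Ryy.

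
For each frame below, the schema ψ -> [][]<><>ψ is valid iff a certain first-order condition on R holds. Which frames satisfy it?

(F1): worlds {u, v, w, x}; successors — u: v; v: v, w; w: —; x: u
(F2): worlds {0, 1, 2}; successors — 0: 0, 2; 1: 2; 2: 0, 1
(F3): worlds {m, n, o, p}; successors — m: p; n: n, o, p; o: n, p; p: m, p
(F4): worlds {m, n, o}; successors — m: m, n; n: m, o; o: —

(F2)

Frame correspondent (Sahlqvist): forall x forall z (x R^2 z -> exists w (x = w & z R^2 w)) — i.e. a generalized confluence (Geach) condition.
(F1): fails — uR²v but no t with u=t and vR²t.
(F2): holds.
(F3): fails — nR²m but no w with n=w and mR²w.
(F4): fails — mR²o but no w with m=w and oR²w.
Valid on: (F2).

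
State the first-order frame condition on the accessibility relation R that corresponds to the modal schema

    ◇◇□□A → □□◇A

This is a Sahlqvist (Geach-type) schema ◇^2□^2A → □^2◇^1A.
First-order correspondent: ∀x ∀y ∀z ((xR²y ∧ xR²z) → ∃w (yR²w ∧ zRw)).

∀x ∀y ∀z ((xR²y ∧ xR²z) → ∃w (yR²w ∧ zRw))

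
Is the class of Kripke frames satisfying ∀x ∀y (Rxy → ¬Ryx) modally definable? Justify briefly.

No

If a class were modally definable it would be closed under surjective bounded morphisms (Goldblatt–Thomason).
The 4-cycle (worlds w0,w1,w2,w3 with w0→w1→w2→w3→w0) is asymmetric. Mapping every world to a single reflexive point • is a surjective bounded morphism, and the reflexive point is not asymmetric (R•• but asymmetry requires ¬R••).
So no modal formula (or set of formulas) defines exactly the asymmetric frames.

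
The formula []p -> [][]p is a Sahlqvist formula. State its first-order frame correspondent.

transitivity

This schema is the 4 axiom.
Its frame correspondent is transitivity — forall x forall y forall z (Rxy & Ryz -> Rxz).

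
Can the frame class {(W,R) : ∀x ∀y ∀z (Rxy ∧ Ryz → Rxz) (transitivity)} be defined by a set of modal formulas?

Yes: it is transitivity, defined by the 4 schema □r → □□r.

Yes — defined by □r → □□r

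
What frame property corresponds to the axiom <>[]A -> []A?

the Euclidean property: forall x forall y forall z (Rxy & Rxz -> Ryz)

This is a form of the 5 axiom.
It corresponds to the Euclidean property: forall x forall y forall z (Rxy & Rxz -> Ryz).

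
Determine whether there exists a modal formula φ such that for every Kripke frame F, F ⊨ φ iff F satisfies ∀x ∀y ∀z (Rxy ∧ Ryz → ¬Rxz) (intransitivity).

If a class were modally definable it would be closed under surjective bounded morphisms (Goldblatt–Thomason).
The 3-cycle (worlds s,t,u with s→t→u→s) is intransitive. Mapping every world to a single reflexive point • is a surjective bounded morphism; the reflexive point is not intransitive (R••∧R•• but R••).
So the class is not modally definable.

No — not modally definable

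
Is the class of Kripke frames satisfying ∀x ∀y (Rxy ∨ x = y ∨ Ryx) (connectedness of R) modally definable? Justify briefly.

Not definable by any modal formula

If a class were modally definable it would be closed under disjoint unions (Goldblatt–Thomason).
Take 2 disjoint single-world reflexive frames: each is trivially connected, but their disjoint union has 2 worlds with no edge between distinct components, so it is not connected.
So no modal formula (or set of formulas) defines exactly the connected frames.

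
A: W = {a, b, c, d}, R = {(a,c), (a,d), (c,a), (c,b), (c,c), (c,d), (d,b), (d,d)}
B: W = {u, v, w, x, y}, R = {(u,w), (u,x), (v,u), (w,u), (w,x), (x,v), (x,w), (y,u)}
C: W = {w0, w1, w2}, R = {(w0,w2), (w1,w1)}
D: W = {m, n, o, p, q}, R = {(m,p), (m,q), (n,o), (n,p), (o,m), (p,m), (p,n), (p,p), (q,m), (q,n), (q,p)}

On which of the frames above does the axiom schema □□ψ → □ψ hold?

A

The schema corresponds to density: ∀x ∀y (Rxy → ∃z (Rxz ∧ Rzy)).
A: satisfies the condition.
B: fails — Rxw but no z with Rxz and Rzw.
C: fails — Rw0w2 but no z with Rw0z and Rzw2.
D: fails — Rom but no z with Roz and Rzm.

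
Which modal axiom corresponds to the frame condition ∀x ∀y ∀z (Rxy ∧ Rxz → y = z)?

◇ψ → □ψ

The condition is partial functionality. The CD schema ◇ψ → □ψ defines it.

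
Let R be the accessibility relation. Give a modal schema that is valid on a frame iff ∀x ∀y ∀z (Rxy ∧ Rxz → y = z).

A defining formula is ◇p → □p (the CD axiom).
Suppose ◇p→□p is valid. Take Rxy, Rxz and set V(p)={y}. Then ◇p at x, so □p at x, so p at z, i.e. z=y.

◇p → □p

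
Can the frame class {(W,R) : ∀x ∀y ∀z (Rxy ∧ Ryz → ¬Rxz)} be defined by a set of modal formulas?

Any modally definable frame class is closed under surjective bounded morphisms.
The 7-cycle (worlds s,t,u,v,w,x,y with s→t→u→v→w→x→y→s) is intransitive. Mapping every world to a single reflexive point • is a surjective bounded morphism; the reflexive point is not intransitive (R••∧R•• but R••).
So no modal formula (or set of formulas) defines exactly the intransitive frames.

No — not modally definable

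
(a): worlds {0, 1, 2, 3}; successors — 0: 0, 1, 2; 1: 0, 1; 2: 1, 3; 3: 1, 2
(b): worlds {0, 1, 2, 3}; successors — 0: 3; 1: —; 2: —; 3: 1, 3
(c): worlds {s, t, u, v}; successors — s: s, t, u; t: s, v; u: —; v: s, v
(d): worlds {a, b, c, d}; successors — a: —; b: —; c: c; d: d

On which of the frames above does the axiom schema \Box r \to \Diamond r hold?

(a)

Frame correspondent (Sahlqvist): \forall x \exists y Rxy — i.e. seriality.
(a): condition met.
(b): fails — world 1 has no successor.
(c): fails — world u has no successor.
(d): fails — world a has no successor.
Valid on: (a).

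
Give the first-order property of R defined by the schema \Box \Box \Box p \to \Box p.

This is a Sahlqvist (Geach-type) schema ◇^0□^3p → □^1◇^0p.
Minimal-valuation argument: fix x; take any y with xR^0y and any z with xR^1z. Set V(p) to the set of worlds R-reachable from y in exactly 3 steps. Then □^3p holds at y, so the antecedent holds at x; validity forces ◇^0p at z, giving a w with zR^0w and yR^3w.
First-order correspondent: \forall x \forall z (xRz \to \exists w (x R^3 w \wedge z = w)).

\forall x \forall z (xRz \to \exists w (x R^3 w \wedge z = w))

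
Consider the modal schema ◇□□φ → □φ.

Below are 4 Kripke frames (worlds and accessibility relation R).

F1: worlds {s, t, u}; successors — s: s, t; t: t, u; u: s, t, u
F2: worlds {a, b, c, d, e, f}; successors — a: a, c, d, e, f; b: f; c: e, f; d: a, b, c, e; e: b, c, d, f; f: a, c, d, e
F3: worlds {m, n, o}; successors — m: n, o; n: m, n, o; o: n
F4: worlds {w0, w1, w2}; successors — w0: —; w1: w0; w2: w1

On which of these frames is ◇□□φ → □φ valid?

The schema corresponds to a generalized confluence (Geach) condition: ∀x ∀y ∀z ((xRy ∧ xRz) → ∃w (yR²w ∧ z = w)).
F1: holds.
F2: fails — dRb, dRb but no w with bR²w and b=w.
F3: holds.
F4: fails — w1Rw0, w1Rw0 but no w with w0R²w and w0=w.
Valid on: F1, F3.

F1, F3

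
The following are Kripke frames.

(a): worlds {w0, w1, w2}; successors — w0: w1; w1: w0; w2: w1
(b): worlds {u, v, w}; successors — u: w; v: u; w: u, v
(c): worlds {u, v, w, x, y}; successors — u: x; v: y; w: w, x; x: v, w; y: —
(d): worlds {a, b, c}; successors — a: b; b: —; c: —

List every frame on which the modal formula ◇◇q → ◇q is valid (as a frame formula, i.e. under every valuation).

The schema corresponds to a generalized confluence (Geach) condition: ∀x ∀y (xR²y → ∃w (y = w ∧ xRw)).
(a): fails — w0R²w0 but no w with w0=w and w0Rw.
(b): fails — uR²u but no t with u=t and uRt.
(c): fails — uR²v but no t with v=t and uRt.
(d): satisfies the condition.
Valid on: (d).

(d)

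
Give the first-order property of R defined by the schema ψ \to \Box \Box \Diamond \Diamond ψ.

This is a Sahlqvist (Geach-type) schema ◇^0□^0ψ → □^2◇^2ψ.
First-order correspondent: \forall x \forall z (x R^2 z \to \exists w (x = w \wedge z R^2 w)).

\forall x \forall z (x R^2 z \to \exists w (x = w \wedge z R^2 w))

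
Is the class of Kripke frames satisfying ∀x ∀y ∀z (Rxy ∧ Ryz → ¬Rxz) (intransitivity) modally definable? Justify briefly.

No — not modally definable

Any modally definable frame class is closed under surjective bounded morphisms.
The 7-cycle (worlds a,b,c,d,e,f,g with a→b→c→d→e→f→g→a) is intransitive. Mapping every world to a single reflexive point • is a surjective bounded morphism; the reflexive point is not intransitive (R••∧R•• but R••).
So the class is not modally definable.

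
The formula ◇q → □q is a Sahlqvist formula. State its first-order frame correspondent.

Suppose ◇q→□q is valid. Take Rxy, Rxz and set V(q)={y}. Then ◇q at x, so □q at x, so q at z, i.e. z=y.
Conversely, on a frame with partial functionality the schema holds at every world under every valuation.
Frame condition: ∀x ∀y ∀z (Rxy ∧ Rxz → y = z).

partial functionality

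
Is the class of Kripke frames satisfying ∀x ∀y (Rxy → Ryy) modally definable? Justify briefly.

The condition is shift-reflexivity. A defining modal formula is □(□p → p).

Yes — defined by □(□p → p)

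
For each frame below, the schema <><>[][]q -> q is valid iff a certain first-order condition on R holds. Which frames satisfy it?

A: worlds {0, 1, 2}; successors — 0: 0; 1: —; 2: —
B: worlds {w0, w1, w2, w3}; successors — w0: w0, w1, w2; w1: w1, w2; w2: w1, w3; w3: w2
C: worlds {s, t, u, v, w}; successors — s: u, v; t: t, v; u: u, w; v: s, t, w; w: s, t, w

A

The schema corresponds to a generalized confluence (Geach) condition: forall x forall y (x R^2 y -> exists w (y R^2 w & x = w)).
A: holds.
B: fails — w0R²w1 but no w with w1R²w and w0=w.
C: fails — uR²t but no w* with tR²w* and u=w*.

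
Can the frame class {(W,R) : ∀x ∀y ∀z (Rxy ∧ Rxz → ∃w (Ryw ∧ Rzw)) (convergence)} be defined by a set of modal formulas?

This is a Sahlqvist condition; the .2 axiom ◇□r → □◇r defines it.

Yes — defined by ◇□r → □◇r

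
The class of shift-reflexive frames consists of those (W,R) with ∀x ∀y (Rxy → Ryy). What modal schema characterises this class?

□(□s → s)

This is shift-reflexivity; the standard corresponding axiom is T□: □(□s → s).
Suppose □(□s→s) is valid. Take Rxy and set V(s)={w : Ryw}. Then at y, □s holds; since □(□s→s) at x, □s→s at y, so s at y, i.e. Ryy.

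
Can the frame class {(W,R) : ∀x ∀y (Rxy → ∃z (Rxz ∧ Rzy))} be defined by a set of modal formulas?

Yes, by □□p → □p

The condition is density. A defining modal formula is □□p → □p.
Suppose □□p→□p is valid. Take Rxy and set V(p)={w : xR²w}. Then □□p at x, so □p at x, so p at y, i.e. ∃z(Rxz∧Rzy).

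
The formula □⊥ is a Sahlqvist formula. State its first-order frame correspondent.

□⊥ is valid iff no world has any successor (otherwise □⊥ fails at any world with one).
Conversely, any frame satisfying ∀x ∀y ¬Rxy validates the schema.
Frame condition: ∀x ∀y ¬Rxy.

emptiness of R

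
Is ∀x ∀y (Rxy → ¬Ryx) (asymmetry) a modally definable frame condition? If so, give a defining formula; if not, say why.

If a class were modally definable it would be closed under surjective bounded morphisms (Goldblatt–Thomason).
The 5-cycle (worlds w0,w1,w2,w3,w4 with w0→w1→w2→w3→w4→w0) is asymmetric. Mapping every world to a single reflexive point • is a surjective bounded morphism, and the reflexive point is not asymmetric (R•• but asymmetry requires ¬R••).
Hence asymmetry is not modally definable.

Not definable by any modal formula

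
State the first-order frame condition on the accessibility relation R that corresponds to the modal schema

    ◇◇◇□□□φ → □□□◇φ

∀x ∀y ∀z ((xR³y ∧ xR³z) → ∃w (yR³w ∧ zRw))

This is a Sahlqvist (Geach-type) schema ◇^3□^3φ → □^3◇^1φ.
First-order correspondent: ∀x ∀y ∀z ((xR³y ∧ xR³z) → ∃w (yR³w ∧ zRw)).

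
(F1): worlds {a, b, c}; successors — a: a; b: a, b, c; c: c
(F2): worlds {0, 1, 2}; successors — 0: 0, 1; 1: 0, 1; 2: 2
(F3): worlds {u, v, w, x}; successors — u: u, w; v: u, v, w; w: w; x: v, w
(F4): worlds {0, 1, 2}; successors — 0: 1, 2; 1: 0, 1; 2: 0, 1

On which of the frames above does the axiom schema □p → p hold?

The schema corresponds to reflexivity: ∀x Rxx.
(F1): holds.
(F2): holds.
(F3): fails — world x does not see itself.
(F4): fails — world 0 does not see itself.

(F1), (F2)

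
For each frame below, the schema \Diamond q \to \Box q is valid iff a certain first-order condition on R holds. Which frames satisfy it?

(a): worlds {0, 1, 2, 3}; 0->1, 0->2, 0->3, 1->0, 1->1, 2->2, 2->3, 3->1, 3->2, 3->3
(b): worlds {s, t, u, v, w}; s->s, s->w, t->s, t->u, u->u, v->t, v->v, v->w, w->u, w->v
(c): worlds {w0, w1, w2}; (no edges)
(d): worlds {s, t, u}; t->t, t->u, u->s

Frame correspondent (Sahlqvist): \forall x \forall y \forall z (Rxy \wedge Rxz \to y = z) — i.e. partial functionality.
(a): fails — 0 sees both 1 and 2.
(b): fails — s sees both s and w.
(c): ✓.
(d): fails — t sees both t and u.
Valid on: (c).

(c)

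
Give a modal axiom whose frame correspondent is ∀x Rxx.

□p → p

The condition is reflexivity. The T schema □p → p defines it.
Suppose □p→p is valid. At any x set V(p)={w : Rxw}. Then □p holds at x, so p holds at x, i.e. Rxx.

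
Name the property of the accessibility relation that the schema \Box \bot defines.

□⊥ is valid iff no world has any successor (otherwise □⊥ fails at any world with one).

Emptiness of R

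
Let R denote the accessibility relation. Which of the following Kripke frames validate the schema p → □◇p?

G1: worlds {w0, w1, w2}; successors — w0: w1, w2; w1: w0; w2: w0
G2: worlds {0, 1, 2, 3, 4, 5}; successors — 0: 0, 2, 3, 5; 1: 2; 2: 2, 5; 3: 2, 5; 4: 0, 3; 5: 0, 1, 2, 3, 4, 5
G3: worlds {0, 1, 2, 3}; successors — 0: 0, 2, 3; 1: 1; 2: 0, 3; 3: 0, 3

G1

Frame correspondent (Sahlqvist): ∀x ∀y (Rxy → Ryx) — i.e. symmetry.
G1: condition met.
G2: fails — R32 but not R23.
G3: fails — R23 but not R32.
Valid on: G1.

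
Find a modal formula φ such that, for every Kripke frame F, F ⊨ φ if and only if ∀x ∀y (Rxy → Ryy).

□(□q → q)

The condition is shift-reflexivity. The T□ schema □(□q → q) defines it.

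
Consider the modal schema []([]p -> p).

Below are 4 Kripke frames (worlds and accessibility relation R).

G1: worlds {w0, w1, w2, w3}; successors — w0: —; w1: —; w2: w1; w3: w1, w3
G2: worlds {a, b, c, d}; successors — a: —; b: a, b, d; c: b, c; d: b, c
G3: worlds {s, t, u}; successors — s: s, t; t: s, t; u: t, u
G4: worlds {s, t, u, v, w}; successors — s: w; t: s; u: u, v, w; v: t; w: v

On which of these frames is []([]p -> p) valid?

This is the axiom for shift-reflexivity; its first-order frame correspondent is forall x forall y (Rxy -> Ryy).
G1: fails — Rw3w1 but not Rw1w1.
G2: fails — Rba but not Raa.
G3: holds.
G4: fails — Ruv but not Rvv.

G3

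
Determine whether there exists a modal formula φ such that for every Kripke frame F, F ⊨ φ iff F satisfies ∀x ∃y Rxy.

Yes — defined by □q → ◇q

This is a Sahlqvist condition; the D axiom □q → ◇q defines it.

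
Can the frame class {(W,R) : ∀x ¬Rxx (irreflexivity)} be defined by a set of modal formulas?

No

Modal frame validity is preserved under surjective bounded morphisms.
The 3-cycle (worlds s,t,u with s→t→u→s) is irreflexive, and the map sending every world to a single reflexive point • is a surjective bounded morphism (forth: every edge maps to (•,•); back: every world has a successor). So any modal formula valid on the 3-cycle is also valid on the reflexive point, which is not irreflexive.
So the class is not modally definable.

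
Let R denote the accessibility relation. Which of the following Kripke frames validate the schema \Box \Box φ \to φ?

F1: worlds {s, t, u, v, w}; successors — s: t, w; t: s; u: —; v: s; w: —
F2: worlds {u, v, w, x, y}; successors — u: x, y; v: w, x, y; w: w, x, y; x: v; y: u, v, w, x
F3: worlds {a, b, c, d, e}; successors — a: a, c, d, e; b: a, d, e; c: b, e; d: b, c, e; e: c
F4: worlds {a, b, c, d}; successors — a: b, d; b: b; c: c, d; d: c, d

The schema corresponds to a generalized confluence (Geach) condition: \forall x \exists w (x R^2 w \wedge x = w).
F1: fails — at u but no w* with uR²w* and u=w*.
F2: ✓.
F3: ✓.
F4: fails — at a but no w with aR²w and a=w.

F2, F3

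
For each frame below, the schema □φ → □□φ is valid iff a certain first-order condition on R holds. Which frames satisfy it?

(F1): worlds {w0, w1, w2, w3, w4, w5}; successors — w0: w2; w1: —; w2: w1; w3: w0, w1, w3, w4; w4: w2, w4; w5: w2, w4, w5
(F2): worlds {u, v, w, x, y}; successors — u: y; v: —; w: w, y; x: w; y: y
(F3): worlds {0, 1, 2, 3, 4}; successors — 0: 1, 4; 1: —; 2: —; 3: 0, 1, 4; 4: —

The schema corresponds to transitivity: ∀x ∀y ∀z (Rxy ∧ Ryz → Rxz).
(F1): fails — Rw5w2 and Rw2w1 but not Rw5w1.
(F2): fails — Rxw and Rwy but not Rxy.
(F3): condition met.
Valid on: (F3).

(F3)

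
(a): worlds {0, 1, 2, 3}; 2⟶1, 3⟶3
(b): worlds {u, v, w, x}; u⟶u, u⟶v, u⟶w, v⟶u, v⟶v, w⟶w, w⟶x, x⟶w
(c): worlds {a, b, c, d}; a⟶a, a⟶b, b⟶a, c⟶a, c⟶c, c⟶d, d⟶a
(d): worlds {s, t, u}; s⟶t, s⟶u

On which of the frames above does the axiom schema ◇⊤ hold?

Frame correspondent (Sahlqvist): ∀x ∃y Rxy — i.e. seriality.
(a): fails — world 0 has no successor.
(b): holds.
(c): holds.
(d): fails — world t has no successor.

(b), (c)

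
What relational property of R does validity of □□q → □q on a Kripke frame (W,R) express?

density

Suppose □□q→□q is valid. Take Rxy and set V(q)={w : xR²w}. Then □□q at x, so □q at x, so q at y, i.e. ∃z(Rxz∧Rzy).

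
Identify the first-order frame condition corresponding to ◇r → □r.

Suppose ◇r→□r is valid. Take Rxy, Rxz and set V(r)={y}. Then ◇r at x, so □r at x, so r at z, i.e. z=y.

partial functionality: ∀x ∀y ∀z (Rxy ∧ Rxz → y = z)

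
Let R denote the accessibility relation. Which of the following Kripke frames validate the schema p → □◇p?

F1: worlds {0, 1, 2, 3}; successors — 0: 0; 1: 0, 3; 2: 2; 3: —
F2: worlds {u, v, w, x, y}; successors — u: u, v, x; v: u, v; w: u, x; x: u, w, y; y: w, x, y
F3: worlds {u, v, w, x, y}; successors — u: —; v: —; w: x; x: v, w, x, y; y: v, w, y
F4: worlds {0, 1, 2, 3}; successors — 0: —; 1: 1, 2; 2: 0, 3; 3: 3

Frame correspondent (Sahlqvist): ∀x ∀y (Rxy → Ryx) — i.e. symmetry.
F1: fails — R10 but not R01.
F2: fails — Rwu but not Ruw.
F3: fails — Ryv but not Rvy.
F4: fails — R12 but not R21.

none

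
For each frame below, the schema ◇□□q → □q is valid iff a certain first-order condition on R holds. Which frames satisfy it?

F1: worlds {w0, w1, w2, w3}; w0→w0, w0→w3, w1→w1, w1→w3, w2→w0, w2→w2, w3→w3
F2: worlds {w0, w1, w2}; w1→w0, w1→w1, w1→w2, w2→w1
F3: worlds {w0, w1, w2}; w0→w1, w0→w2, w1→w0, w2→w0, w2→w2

This is the axiom for a generalized confluence (Geach) condition; its first-order frame correspondent is ∀x ∀y ∀z ((xRy ∧ xRz) → ∃w (yR²w ∧ z = w)).
F1: fails — w0Rw3, w0Rw0 but no w with w3R²w and w0=w.
F2: fails — w1Rw0, w1Rw0 but no w with w0R²w and w0=w.
F3: ✓.
Valid on: F3.

F3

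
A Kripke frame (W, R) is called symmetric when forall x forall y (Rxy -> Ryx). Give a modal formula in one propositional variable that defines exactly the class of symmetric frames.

s → □◇s

A defining formula is s → □◇s (the B axiom).
Suppose s→□◇s is valid. Take Rxy and set V(s)={x}. Then s at x, so □◇s at x, so ◇s at y, so some z with Ryz has s; z=x, i.e. Ryx.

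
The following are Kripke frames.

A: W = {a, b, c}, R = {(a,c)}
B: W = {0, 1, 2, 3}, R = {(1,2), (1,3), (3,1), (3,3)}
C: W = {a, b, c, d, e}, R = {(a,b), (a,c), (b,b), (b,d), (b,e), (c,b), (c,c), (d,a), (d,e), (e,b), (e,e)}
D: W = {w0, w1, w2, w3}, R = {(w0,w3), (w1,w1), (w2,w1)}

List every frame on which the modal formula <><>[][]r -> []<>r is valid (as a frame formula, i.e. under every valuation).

This is the axiom for a generalized confluence (Geach) condition; its first-order frame correspondent is forall x forall y forall z ((x R^2 y & xRz) -> exists w (y R^2 w & zRw)).
A: holds.
B: fails — 1R²1, 1R2 but no w with 1R²w and 2Rw.
C: holds.
D: holds.
Valid on: A, C, D.

A, C, D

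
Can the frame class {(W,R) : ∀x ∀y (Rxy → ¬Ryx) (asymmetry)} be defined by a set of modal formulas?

No — not modally definable

If a class were modally definable it would be closed under surjective bounded morphisms (Goldblatt–Thomason).
The 3-cycle (worlds s,t,u with s→t→u→s) is asymmetric. Mapping every world to a single reflexive point • is a surjective bounded morphism, and the reflexive point is not asymmetric (R•• but asymmetry requires ¬R••).
Hence asymmetry is not modally definable.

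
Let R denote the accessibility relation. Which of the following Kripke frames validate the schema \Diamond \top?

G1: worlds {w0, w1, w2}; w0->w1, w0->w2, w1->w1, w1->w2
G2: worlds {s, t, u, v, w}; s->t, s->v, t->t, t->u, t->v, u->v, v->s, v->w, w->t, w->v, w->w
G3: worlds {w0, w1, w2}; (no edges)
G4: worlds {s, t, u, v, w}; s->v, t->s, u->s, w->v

This is the axiom for seriality; its first-order frame correspondent is \forall x \exists y Rxy.
G1: fails — world w2 has no successor.
G2: satisfies the condition.
G3: fails — world w0 has no successor.
G4: fails — world v has no successor.
Valid on: G2.

G2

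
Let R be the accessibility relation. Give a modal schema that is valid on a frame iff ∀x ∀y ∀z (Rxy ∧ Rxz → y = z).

◇p → □p

The condition is partial functionality. The CD schema ◇p → □p defines it.
Suppose ◇p→□p is valid. Take Rxy, Rxz and set V(p)={y}. Then ◇p at x, so □p at x, so p at z, i.e. z=y.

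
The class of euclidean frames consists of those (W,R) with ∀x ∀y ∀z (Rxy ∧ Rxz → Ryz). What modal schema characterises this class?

◇s → □◇s

A defining formula is ◇s → □◇s (the 5 axiom).
Suppose ◇s→□◇s is valid. Take Rxy, Rxz and set V(s)={y}. Then ◇s at x, so □◇s at x, so ◇s at z, so some w with Rzw has s; w=y, i.e. Rzy. By symmetry of the argument, Ryz.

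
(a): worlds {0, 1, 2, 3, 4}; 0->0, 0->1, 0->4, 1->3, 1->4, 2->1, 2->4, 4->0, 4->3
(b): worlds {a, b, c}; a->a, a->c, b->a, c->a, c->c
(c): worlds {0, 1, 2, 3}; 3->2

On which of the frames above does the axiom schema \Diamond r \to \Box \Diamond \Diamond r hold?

Frame correspondent (Sahlqvist): \forall x \forall y \forall z ((xRy \wedge xRz) \to \exists w (y = w \wedge z R^2 w)) — i.e. a generalized confluence (Geach) condition.
(a): fails — 0R1, 0R1 but no w with 1=w and 1R²w.
(b): satisfies the condition.
(c): fails — 3R2, 3R2 but no w with 2=w and 2R²w.
Valid on: (b).

(b)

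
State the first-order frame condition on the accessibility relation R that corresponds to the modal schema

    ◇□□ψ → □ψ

This is a Sahlqvist (Geach-type) schema ◇^1□^2ψ → □^1◇^0ψ.
Minimal-valuation argument: fix x; take any y with xR^1y and any z with xR^1z. Set V(ψ) to the set of worlds R-reachable from y in exactly 2 steps. Then □^2ψ holds at y, so the antecedent holds at x; validity forces ◇^0ψ at z, giving a w with zR^0w and yR^2w.
First-order correspondent: ∀x ∀y ∀z ((xRy ∧ xRz) → ∃w (yR²w ∧ z = w)).

∀x ∀y ∀z ((xRy ∧ xRz) → ∃w (yR²w ∧ z = w))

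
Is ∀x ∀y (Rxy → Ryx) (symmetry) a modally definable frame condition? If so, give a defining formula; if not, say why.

The condition is symmetry. A defining modal formula is q → □◇q.
Suppose q→□◇q is valid. Take Rxy and set V(q)={x}. Then q at x, so □◇q at x, so ◇q at y, so some z with Ryz has q; z=x, i.e. Ryx.

Definable; q → □◇q defines it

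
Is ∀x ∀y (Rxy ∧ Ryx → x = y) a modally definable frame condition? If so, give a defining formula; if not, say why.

Not modally definable

If a class were modally definable it would be closed under surjective bounded morphisms (Goldblatt–Thomason).
The 8-cycle (worlds w0,w1,w2,w3,w4,w5,w6,w7 with w0→w1→w2→w3→w4→w5→w6→w7→w0) is antisymmetric. Sending even-indexed worlds to • and odd-indexed worlds to ∘ is a surjective bounded morphism onto the two-world frame with •↔∘, which is not antisymmetric.
So the class is not modally definable.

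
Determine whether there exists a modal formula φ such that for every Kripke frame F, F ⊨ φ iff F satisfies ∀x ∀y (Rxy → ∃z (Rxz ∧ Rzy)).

This is a Sahlqvist condition; the C4 axiom □□q → □q defines it.

Yes — defined by □□q → □q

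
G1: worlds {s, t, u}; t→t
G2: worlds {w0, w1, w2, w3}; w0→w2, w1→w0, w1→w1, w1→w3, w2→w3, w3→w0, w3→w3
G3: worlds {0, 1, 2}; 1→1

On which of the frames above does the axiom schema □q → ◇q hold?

Frame correspondent (Sahlqvist): ∀x ∃y Rxy — i.e. seriality.
G1: fails — world s has no successor.
G2: ✓.
G3: fails — world 0 has no successor.
Valid on: G2.

G2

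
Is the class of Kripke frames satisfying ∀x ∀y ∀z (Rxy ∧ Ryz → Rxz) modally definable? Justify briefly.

Yes, by □p → □□p

The condition is transitivity. A defining modal formula is □p → □□p.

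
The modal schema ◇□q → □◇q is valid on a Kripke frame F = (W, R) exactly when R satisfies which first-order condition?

Convergence

This schema is the .2 axiom.
Its frame correspondent is convergence — ∀x ∀y ∀z (Rxy ∧ Rxz → ∃w (Ryw ∧ Rzw)).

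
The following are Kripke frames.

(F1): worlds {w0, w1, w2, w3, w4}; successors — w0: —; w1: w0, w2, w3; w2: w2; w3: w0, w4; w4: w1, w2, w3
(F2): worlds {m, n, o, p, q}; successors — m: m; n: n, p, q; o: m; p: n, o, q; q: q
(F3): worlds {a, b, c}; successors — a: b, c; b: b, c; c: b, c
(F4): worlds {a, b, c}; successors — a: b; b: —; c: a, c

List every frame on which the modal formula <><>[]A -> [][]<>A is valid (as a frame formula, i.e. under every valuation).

(F3)

Frame correspondent (Sahlqvist): forall x forall y forall z ((x R^2 y & x R^2 z) -> exists w (yRw & zRw)) — i.e. a generalized confluence (Geach) condition.
(F1): fails — w1R²w0, w1R²w0 but no w with w0Rw and w0Rw.
(F2): fails — nR²n, nR²o but no w with nRw and oRw.
(F3): satisfies the condition.
(F4): fails — cR²a, cR²b but no w with aRw and bRw.
Valid on: (F3).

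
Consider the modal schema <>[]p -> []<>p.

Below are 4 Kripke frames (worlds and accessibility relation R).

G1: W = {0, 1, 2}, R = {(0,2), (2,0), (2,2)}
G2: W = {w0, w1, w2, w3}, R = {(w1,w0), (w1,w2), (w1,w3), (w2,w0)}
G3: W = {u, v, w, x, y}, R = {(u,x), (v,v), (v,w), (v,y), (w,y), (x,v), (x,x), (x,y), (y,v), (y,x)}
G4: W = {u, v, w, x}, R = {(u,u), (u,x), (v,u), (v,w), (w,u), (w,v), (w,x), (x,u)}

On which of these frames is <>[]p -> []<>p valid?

The schema corresponds to convergence: forall x forall y forall z (Rxy & Rxz -> exists w (Ryw & Rzw)).
G1: ✓.
G2: fails — Rw1w2 and Rw1w0 but w2 and w0 have no common successor.
G3: fails — Rvw and Rvy but w and y have no common successor.
G4: ✓.

G1, G4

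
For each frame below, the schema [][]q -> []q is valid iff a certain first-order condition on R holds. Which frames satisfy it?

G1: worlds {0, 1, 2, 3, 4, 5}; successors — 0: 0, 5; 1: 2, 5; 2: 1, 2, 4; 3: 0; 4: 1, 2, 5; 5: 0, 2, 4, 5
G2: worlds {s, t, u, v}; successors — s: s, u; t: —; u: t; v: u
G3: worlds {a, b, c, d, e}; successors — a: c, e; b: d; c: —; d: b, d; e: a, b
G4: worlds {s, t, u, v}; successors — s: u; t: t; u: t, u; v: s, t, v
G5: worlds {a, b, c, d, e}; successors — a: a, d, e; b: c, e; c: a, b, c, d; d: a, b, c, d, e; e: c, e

G1, G4, G5

Frame correspondent (Sahlqvist): forall x forall y (Rxy -> exists z (Rxz & Rzy)) — i.e. density.
G1: ✓.
G2: fails — Rvu but no z with Rvz and Rzu.
G3: fails — Reb but no z with Rez and Rzb.
G4: ✓.
G5: ✓.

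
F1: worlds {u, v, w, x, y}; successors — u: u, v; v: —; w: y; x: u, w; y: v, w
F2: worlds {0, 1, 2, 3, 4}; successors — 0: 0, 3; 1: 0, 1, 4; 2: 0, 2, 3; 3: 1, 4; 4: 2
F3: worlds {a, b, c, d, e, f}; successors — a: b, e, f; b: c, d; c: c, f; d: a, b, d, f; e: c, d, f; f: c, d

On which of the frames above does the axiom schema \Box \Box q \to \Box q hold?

Frame correspondent (Sahlqvist): \forall x \forall y (Rxy \to \exists z (Rxz \wedge Rzy)) — i.e. density.
F1: fails — Rxw but no z with Rxz and Rzw.
F2: satisfies the condition.
F3: fails — Rab but no z with Raz and Rzb.

F2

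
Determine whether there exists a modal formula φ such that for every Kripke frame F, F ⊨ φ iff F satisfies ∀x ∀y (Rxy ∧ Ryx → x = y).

Not definable by any modal formula

If a class were modally definable it would be closed under surjective bounded morphisms (Goldblatt–Thomason).
The 6-cycle (worlds s,t,u,v,w,x with s→t→u→v→w→x→s) is antisymmetric. Sending even-indexed worlds to • and odd-indexed worlds to ∘ is a surjective bounded morphism onto the two-world frame with •↔∘, which is not antisymmetric.
So no modal formula (or set of formulas) defines exactly the antisymmetric frames.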